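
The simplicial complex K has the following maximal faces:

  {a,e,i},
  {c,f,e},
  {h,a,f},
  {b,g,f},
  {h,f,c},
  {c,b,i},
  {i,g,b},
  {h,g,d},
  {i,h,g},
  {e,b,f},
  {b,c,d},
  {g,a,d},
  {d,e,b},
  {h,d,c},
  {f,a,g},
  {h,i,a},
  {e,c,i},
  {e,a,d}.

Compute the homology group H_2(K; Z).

H_2 = 0.

K has 9 vertices, 27 edges, 18 triangles.
rank ∂_2 = 18, rank ∂_3 = 0 ⇒ b_2 = 18 − 18 − 0 = 0. So H_2 = 0.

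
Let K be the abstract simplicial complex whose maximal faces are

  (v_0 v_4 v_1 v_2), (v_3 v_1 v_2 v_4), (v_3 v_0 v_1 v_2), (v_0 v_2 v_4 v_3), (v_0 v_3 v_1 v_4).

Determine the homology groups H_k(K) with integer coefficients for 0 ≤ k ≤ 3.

Take the total order v_0 < v_1 < v_2 < v_3 < v_4 on the vertex set. Then K (dimension 3) consists of the simplices:

  0-simplices (5): [v_0], [v_1], [v_2], [v_3], [v_4]
  1-simplices (10): [v_0,v_1], [v_0,v_2], [v_0,v_3], [v_0,v_4], [v_1,v_2], [v_1,v_3], [v_1,v_4], [v_2,v_3], [v_2,v_4], [v_3,v_4]
  2-simplices (10): [v_0,v_1,v_2], [v_0,v_1,v_3], [v_0,v_1,v_4], [v_0,v_2,v_3], [v_0,v_2,v_4], [v_0,v_3,v_4], [v_1,v_2,v_3], [v_1,v_2,v_4], [v_1,v_3,v_4], [v_2,v_3,v_4]
  3-simplices (5): [v_0,v_1,v_2,v_3], [v_0,v_1,v_2,v_4], [v_0,v_1,v_3,v_4], [v_0,v_2,v_3,v_4], [v_1,v_2,v_3,v_4]

Hence C_0 ≅ Z^5, C_1 ≅ Z^10, C_2 ≅ Z^10, C_3 ≅ Z^5.

The boundary map ∂_1: C_1 → C_0 is given by ∂[p,q] = [q] − [p]. For instance
  ∂[v_0,v_4] = [v_4] − [v_0].
The resulting 5×10 matrix has rank 4, and its Smith normal form has invariant factors (1,1,1,1).

The boundary map ∂_2: C_2 → C_1 sends each 2-simplex [p,q,r] to [q,r] − [p,r] + [p,q]. For instance
  ∂[v_0,v_1,v_2] = [v_1,v_2] − [v_0,v_2] + [v_0,v_1],
  ∂[v_1,v_2,v_3] = [v_2,v_3] − [v_1,v_3] + [v_1,v_2].
As a 10×10 matrix over Z this has rank 6, with invariant factors (1,1,1,1,1,1).

The boundary map ∂_3: C_3 → C_2 sends each 3-simplex σ to the alternating sum Σ_i (−1)^i (σ with its i-th vertex removed). For instance
  ∂[v_0,v_2,v_3,v_4] = [v_2,v_3,v_4] − [v_0,v_3,v_4] + [v_0,v_2,v_4] − [v_0,v_2,v_3],
  ∂[v_0,v_1,v_2,v_4] = [v_1,v_2,v_4] − [v_0,v_2,v_4] + [v_0,v_1,v_4] − [v_0,v_1,v_2].
The resulting 10×5 matrix has rank 4, and its Smith normal form has invariant factors (1,1,1,1).

Now H_k = ker ∂_k / im ∂_{k+1}, so:

  H_0: rank C_0 − rank ∂_1 = 5 − 4 = 1, and the invariant factors of ∂_1 are all 1, so H_0 ≅ Z.
  H_1: rank ker ∂_1 − rank ∂_2 = (10 − 4) − 6 = 0, and the invariant factors of ∂_2 are all 1, so H_1 ≅ 0.
  H_2: rank ker ∂_2 − rank ∂_3 = (10 − 6) − 4 = 0, and the invariant factors of ∂_3 are all 1, so H_2 ≅ 0.
  H_3: rank ker ∂_3 − rank ∂_4 = (5 − 4) − 0 = 1, and there is no ∂_4, so H_3 ≅ Z.

As a check, the Euler characteristic is 5 − 10 + 10 − 5 = 0, which agrees with 1 − 0 + 0 − 1 = 0.

H_0 = Z,  H_1 = 0,  H_2 = 0,  H_3 = Z.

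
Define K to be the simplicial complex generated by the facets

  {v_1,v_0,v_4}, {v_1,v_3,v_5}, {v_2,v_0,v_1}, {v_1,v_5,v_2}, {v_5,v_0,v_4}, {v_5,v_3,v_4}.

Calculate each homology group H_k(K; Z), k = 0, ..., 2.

K has 6 vertices, 12 edges, 6 triangles.
rank ∂_0 = 0, rank ∂_1 = 5 ⇒ b_0 = 6 − 0 − 5 = 1; all invariant factors of ∂_1 are 1 so no torsion. So H_0 ≅ Z.
rank ∂_1 = 5, rank ∂_2 = 6 ⇒ b_1 = 12 − 5 − 6 = 1; all invariant factors of ∂_2 are 1 so no torsion. So H_1 ≅ Z.
rank ∂_2 = 6, rank ∂_3 = 0 ⇒ b_2 = 6 − 6 − 0 = 0. So H_2 ≅ 0.

H_0 ≅ Z,  H_1 ≅ Z,  H_2 = 0.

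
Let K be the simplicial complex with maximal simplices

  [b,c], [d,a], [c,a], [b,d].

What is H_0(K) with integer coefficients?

H_0 ≅ Z.

Fix the vertex order a < b < c < d and write every simplex with vertices in increasing order. Then dim K = 1 and the simplices of K are:

  0-simplices (4): a, b, c, d
  1-simplices (4): ac, ad, bc, bd

Hence C_0 ≅ Z^4, C_1 ≅ Z^4.

∂_1: C_1 → C_0 is given by ∂[p,q] = [q] − [p]. For instance
  ∂ac = c − a.
As a 4×4 matrix over Z this has rank 3, with invariant factors (1,1,1).

Reading off H_k = ker ∂_k / im ∂_{k+1}:

  H_0: rank C_0 − rank ∂_1 = 4 − 3 = 1, and the invariant factors of ∂_1 are all 1, so H_0 = Z.

(K is a triangulation of the circle S^1.)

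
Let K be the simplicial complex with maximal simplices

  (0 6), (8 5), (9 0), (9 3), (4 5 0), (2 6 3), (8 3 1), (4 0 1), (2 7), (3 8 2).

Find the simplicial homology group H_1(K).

H_1 = Z^3.

Order the vertices as 0 < 1 < 2 < 3 < 4 < 5 < 6 < 7 < 8 < 9. Listing each simplex with vertices in this order, K has dimension 2 with simplices:

  0-simplices (10): [0], [1], [2], [3], [4], [5], [6], [7], [8], [9]
  1-simplices (17): [0,1], [0,4], [0,5], [0,6], [0,9], [1,3], [1,4], [1,8], [2,3], [2,6], [2,7], [2,8], [3,6], [3,8], [3,9], [4,5], [5,8]
  2-simplices (5): [0,1,4], [0,4,5], [1,3,8], [2,3,6], [2,3,8]

so the chain groups are C_0 ≅ Z^10, C_1 ≅ Z^17, C_2 ≅ Z^5.

∂_1: C_1 → C_0 is given by ∂[p,q] = [q] − [p].
The 10×17 boundary matrix has rank 9 and Smith normal form diag(1,1,1,1,1,1,1,1,1).

The boundary map ∂_2: C_2 → C_1 sends each 2-simplex [p,q,r] to [q,r] − [p,r] + [p,q]. For instance
  ∂[0,4,5] = [4,5] − [0,5] + [0,4],
  ∂[0,1,4] = [1,4] − [0,4] + [0,1].
The resulting 17×5 matrix has rank 5, and its Smith normal form has invariant factors (1,1,1,1,1).

From H_k ≅ ker(∂_k) / im(∂_{k+1}) we obtain:

  H_1: rank ker ∂_1 − rank ∂_2 = (17 − 9) − 5 = 3, and the invariant factors of ∂_2 are all 1, so H_1 ≅ Z^3.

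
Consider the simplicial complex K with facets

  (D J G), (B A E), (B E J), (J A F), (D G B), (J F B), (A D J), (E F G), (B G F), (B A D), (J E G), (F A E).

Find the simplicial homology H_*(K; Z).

H_0 = Z,  H_1 = Z/2,  H_2 = 0.

We work with the vertex ordering A < B < D < E < F < G < J. The simplices of K, each written with vertices in increasing order, are:

  0-simplices (7): A, B, D, E, F, G, J
  1-simplices (18): AB, AD, AE, AF, AJ, BD, BE, BF, BG, BJ, DG, DJ, EF, EG, EJ, FG, FJ, GJ
  2-simplices (12): ABD, ABE, ADJ, AEF, AFJ, BDG, BEJ, BFG, BFJ, DGJ, EFG, EGJ

giving chain groups C_0 ≅ Z^7, C_1 ≅ Z^18, C_2 ≅ Z^12.

∂_1: C_1 → C_0 maps an edge to its endpoints' difference, ∂[p,q] = q − p. For instance
  ∂DG = G − D.
The 7×18 boundary matrix has rank 6 and Smith normal form diag(1,1,1,1,1,1).

Boundary ∂_2: C_2 → C_1 acts by ∂[p,q,r] = [q,r] − [p,r] + [p,q]. For instance
  ∂ABD = BD − AD + AB,
  ∂ADJ = DJ − AJ + AD.
This gives a 18×12 integer matrix of rank 12; reducing to Smith normal form yields diagonal entries (1,1,1,1,1,1,1,1,1,1,1,2).

Reading off H_k = ker ∂_k / im ∂_{k+1}:

  H_0: rank C_0 − rank ∂_1 = 7 − 6 = 1, and the invariant factors of ∂_1 are all 1, so H_0 = Z.
  H_1: rank ker ∂_1 − rank ∂_2 = (18 − 6) − 12 = 0, and ∂_2 has invariant factor 2 > 1, so H_1 = Z/2.
  H_2: rank ker ∂_2 − rank ∂_3 = (12 − 12) − 0 = 0, and there is no ∂_3, so H_2 = 0.

As a check, the Euler characteristic is 7 − 18 + 12 = 1, which agrees with 1 − 0 + 0 = 1.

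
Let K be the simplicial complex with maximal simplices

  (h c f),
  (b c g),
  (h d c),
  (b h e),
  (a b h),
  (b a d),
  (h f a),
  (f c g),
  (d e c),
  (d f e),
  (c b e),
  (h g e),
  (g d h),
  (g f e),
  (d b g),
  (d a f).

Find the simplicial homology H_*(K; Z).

H_0 = Z,  H_1 = Z^2,  H_2 = Z.

Order the vertices as a < b < c < d < e < f < g < h. Listing each simplex with vertices in this order, K has dimension 2 with simplices:

  0-simplices (8): a, b, c, d, e, f, g, h
  1-simplices (24): ab, ad, af, ah, bc, bd, be, bg, bh, cd, ce, cf, cg, ch, de, df, dg, dh, ef, eg, eh, fg, fh, gh
  2-simplices (16): abd, abh, adf, afh, bce, bcg, bdg, beh, cde, cdh, cfg, cfh, def, dgh, efg, egh

giving chain groups C_0 ≅ Z^8, C_1 ≅ Z^24, C_2 ≅ Z^16.

∂_1: C_1 → C_0 maps an edge to its endpoints' difference, ∂[p,q] = q − p. For instance
  ∂bh = h − b.
This gives a 8×24 integer matrix of rank 7; reducing to Smith normal form yields diagonal entries (1,1,1,1,1,1,1).

Boundary ∂_2: C_2 → C_1 acts by ∂[p,q,r] = [q,r] − [p,r] + [p,q]. For instance
  ∂abh = bh − ah + ab,
  ∂egh = gh − eh + eg.
The resulting 24×16 matrix has rank 15, and its Smith normal form has invariant factors (1,1,1,1,1,1,1,1,1,1,1,1,1,1,1).

Now H_k = ker ∂_k / im ∂_{k+1}, so:

  H_0: rank C_0 − rank ∂_1 = 8 − 7 = 1, and the invariant factors of ∂_1 are all 1, so H_0 ≅ Z.
  H_1: rank ker ∂_1 − rank ∂_2 = (24 − 7) − 15 = 2, and the invariant factors of ∂_2 are all 1, so H_1 ≅ Z^2.
  H_2: rank ker ∂_2 − rank ∂_3 = (16 − 15) − 0 = 1, and there is no ∂_3, so H_2 ≅ Z.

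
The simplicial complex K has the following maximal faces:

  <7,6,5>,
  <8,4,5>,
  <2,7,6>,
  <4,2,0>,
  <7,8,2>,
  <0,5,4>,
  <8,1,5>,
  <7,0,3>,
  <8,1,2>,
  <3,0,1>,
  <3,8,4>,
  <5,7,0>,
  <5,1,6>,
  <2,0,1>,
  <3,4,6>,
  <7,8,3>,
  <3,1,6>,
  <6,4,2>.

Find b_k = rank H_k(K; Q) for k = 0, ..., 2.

b_0 = 1, b_1 = 2, b_2 = 1.

Order the vertices as 0 < 1 < 2 < 3 < 4 < 5 < 6 < 7 < 8. Listing each simplex with vertices in this order, K has dimension 2 with simplices:

  0-simplices (9): [0], [1], [2], [3], [4], [5], [6], [7], [8]
  1-simplices (27): (27 of them)
  2-simplices (18): [0,1,2], [0,1,3], [0,2,4], [0,3,7], [0,4,5], [0,5,7], [1,2,8], [1,3,6], [1,5,6], [1,5,8], [2,4,6], [2,6,7], [2,7,8], [3,4,6], [3,4,8], [3,7,8], [4,5,8], [5,6,7]

so the chain groups are C_0 ≅ Z^9, C_1 ≅ Z^27, C_2 ≅ Z^18.

Boundary ∂_1: C_1 → C_0 is given by ∂[p,q] = [q] − [p]. For instance
  ∂[3,7] = [7] − [3].
The 9×27 boundary matrix has rank 8 and Smith normal form diag(1,1,1,1,1,1,1,1).

∂_2: C_2 → C_1 maps a triangle to the signed sum of its edges. For instance
  ∂[2,7,8] = [7,8] − [2,8] + [2,7],
  ∂[2,6,7] = [6,7] − [2,7] + [2,6].
The 27×18 boundary matrix has rank 17 and Smith normal form diag(1,1,1,1,1,1,1,1,1,1,1,1,1,1,1,1,1).

Computing H_k = (kernel of ∂_k) / (image of ∂_{k+1}):

  H_0: rank C_0 − rank ∂_1 = 9 − 8 = 1, and the invariant factors of ∂_1 are all 1, so H_0 = Z.
  H_1: rank ker ∂_1 − rank ∂_2 = (27 − 8) − 17 = 2, and the invariant factors of ∂_2 are all 1, so H_1 = Z^2.
  H_2: rank ker ∂_2 − rank ∂_3 = (18 − 17) − 0 = 1, and there is no ∂_3, so H_2 = Z.

Hence the Betti numbers are b_0 = 1, b_1 = 2, b_2 = 1.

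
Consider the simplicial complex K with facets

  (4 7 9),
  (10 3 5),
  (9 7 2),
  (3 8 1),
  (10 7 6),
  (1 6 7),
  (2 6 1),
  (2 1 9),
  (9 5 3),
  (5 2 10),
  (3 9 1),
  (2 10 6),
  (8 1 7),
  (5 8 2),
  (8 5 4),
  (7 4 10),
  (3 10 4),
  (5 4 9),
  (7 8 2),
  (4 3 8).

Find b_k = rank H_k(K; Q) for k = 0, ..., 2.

Fix the vertex order 1 < 2 < 3 < 4 < 5 < 6 < 7 < 8 < 9 < 10 and write every simplex with vertices in increasing order. Then dim K = 2 and the simplices of K are:

  0-simplices (10): [1], [2], [3], [4], [5], [6], [7], [8], [9], [10]
  1-simplices (30): (30 of them)
  2-simplices (20): (20 of them)

Hence C_0 ≅ Z^10, C_1 ≅ Z^30, C_2 ≅ Z^20.

The boundary map ∂_1: C_1 → C_0 is given by ∂[p,q] = [q] − [p].
The resulting 10×30 matrix has rank 9, and its Smith normal form has invariant factors (1,1,1,1,1,1,1,1,1).

∂_2: C_2 → C_1 sends each 2-simplex [p,q,r] to [q,r] − [p,r] + [p,q]. For instance
  ∂[3,4,8] = [4,8] − [3,8] + [3,4],
  ∂[3,4,10] = [4,10] − [3,10] + [3,4].
As a 30×20 matrix over Z this has rank 20, with invariant factors (1,1,1,1,1,1,1,1,1,1,1,1,1,1,1,1,1,1,1,2).

Reading off H_k = ker ∂_k / im ∂_{k+1}:

  H_0: rank C_0 − rank ∂_1 = 10 − 9 = 1, and the invariant factors of ∂_1 are all 1, so H_0 ≅ Z.
  H_1: rank ker ∂_1 − rank ∂_2 = (30 − 9) − 20 = 1, and ∂_2 has invariant factor 2 > 1, so H_1 ≅ Z ⊕ Z/2.
  H_2: rank ker ∂_2 − rank ∂_3 = (20 − 20) − 0 = 0, and there is no ∂_3, so H_2 ≅ 0.

Hence the Betti numbers are b_0 = 1, b_1 = 1, b_2 = 0.

b_0 = 1, b_1 = 1, b_2 = 0.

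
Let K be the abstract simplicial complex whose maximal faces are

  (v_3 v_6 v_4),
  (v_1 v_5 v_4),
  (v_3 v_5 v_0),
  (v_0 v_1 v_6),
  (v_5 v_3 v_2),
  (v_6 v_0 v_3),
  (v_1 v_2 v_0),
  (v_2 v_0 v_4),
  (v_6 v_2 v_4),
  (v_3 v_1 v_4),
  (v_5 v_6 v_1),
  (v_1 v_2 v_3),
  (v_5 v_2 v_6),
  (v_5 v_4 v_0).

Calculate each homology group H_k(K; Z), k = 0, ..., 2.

H_0 = Z,  H_1 = Z^2,  H_2 = Z.

Order the vertices as v_0 < v_1 < v_2 < v_3 < v_4 < v_5 < v_6. Listing each simplex with vertices in this order, K has dimension 2 with simplices:

  0-simplices (7): [v_0], [v_1], [v_2], [v_3], [v_4], [v_5], [v_6]
  1-simplices (21): (21 of them)
  2-simplices (14): (14 of them)

Hence C_0 ≅ Z^7, C_1 ≅ Z^21, C_2 ≅ Z^14.

Boundary ∂_1: C_1 → C_0 is given by ∂[p,q] = [q] − [p]. For instance
  ∂[v_0,v_4] = [v_4] − [v_0].
This gives a 7×21 integer matrix of rank 6; reducing to Smith normal form yields diagonal entries (1,1,1,1,1,1).

∂_2: C_2 → C_1 sends each 2-simplex [p,q,r] to [q,r] − [p,r] + [p,q]. For instance
  ∂[v_0,v_3,v_6] = [v_3,v_6] − [v_0,v_6] + [v_0,v_3],
  ∂[v_1,v_5,v_6] = [v_5,v_6] − [v_1,v_6] + [v_1,v_5].
The resulting 21×14 matrix has rank 13, and its Smith normal form has invariant factors (1,1,1,1,1,1,1,1,1,1,1,1,1).

From H_k ≅ ker(∂_k) / im(∂_{k+1}) we obtain:

  H_0: rank C_0 − rank ∂_1 = 7 − 6 = 1, and the invariant factors of ∂_1 are all 1, so H_0 = Z.
  H_1: rank ker ∂_1 − rank ∂_2 = (21 − 6) − 13 = 2, and the invariant factors of ∂_2 are all 1, so H_1 = Z^2.
  H_2: rank ker ∂_2 − rank ∂_3 = (14 − 13) − 0 = 1, and there is no ∂_3, so H_2 = Z.

As a check, the Euler characteristic is 7 − 21 + 14 = 0, which agrees with 1 − 2 + 1 = 0.
(K is a triangulation of the torus T^2.)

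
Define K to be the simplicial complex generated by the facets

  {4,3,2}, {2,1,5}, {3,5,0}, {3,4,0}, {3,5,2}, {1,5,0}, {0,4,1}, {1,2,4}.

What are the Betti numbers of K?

b_0 = 1, b_1 = 0, b_2 = 1.

We work with the vertex ordering 0 < 1 < 2 < 3 < 4 < 5. The simplices of K, each written with vertices in increasing order, are:

  0-simplices (6): [0], [1], [2], [3], [4], [5]
  1-simplices (12): [0,1], [0,3], [0,4], [0,5], [1,2], [1,4], [1,5], [2,3], [2,4], [2,5], [3,4], [3,5]
  2-simplices (8): [0,1,4], [0,1,5], [0,3,4], [0,3,5], [1,2,4], [1,2,5], [2,3,4], [2,3,5]

Hence C_0 ≅ Z^6, C_1 ≅ Z^12, C_2 ≅ Z^8.

Boundary ∂_1: C_1 → C_0 sends each edge [p,q] (with p < q) to q − p. For instance
  ∂[2,4] = [4] − [2].
As a 6×12 matrix over Z this has rank 5, with invariant factors (1,1,1,1,1).

The boundary map ∂_2: C_2 → C_1 acts by ∂[p,q,r] = [q,r] − [p,r] + [p,q]. For instance
  ∂[0,3,4] = [3,4] − [0,4] + [0,3],
  ∂[0,1,5] = [1,5] − [0,5] + [0,1].
The 12×8 boundary matrix has rank 7 and Smith normal form diag(1,1,1,1,1,1,1).

Computing H_k = (kernel of ∂_k) / (image of ∂_{k+1}):

  H_0: rank C_0 − rank ∂_1 = 6 − 5 = 1, and the invariant factors of ∂_1 are all 1, so H_0 = Z.
  H_1: rank ker ∂_1 − rank ∂_2 = (12 − 5) − 7 = 0, and the invariant factors of ∂_2 are all 1, so H_1 = 0.
  H_2: rank ker ∂_2 − rank ∂_3 = (8 − 7) − 0 = 1, and there is no ∂_3, so H_2 = Z.

Hence the Betti numbers are b_0 = 1, b_1 = 0, b_2 = 1.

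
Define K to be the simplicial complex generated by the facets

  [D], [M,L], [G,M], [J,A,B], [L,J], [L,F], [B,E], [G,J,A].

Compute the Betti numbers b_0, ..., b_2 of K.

We work with the vertex ordering A < B < D < E < F < G < J < L < M. The simplices of K, each written with vertices in increasing order, are:

  0-simplices (9): A, B, D, E, F, G, J, L, M
  1-simplices (10): AB, AG, AJ, BE, BJ, FL, GJ, GM, JL, LM
  2-simplices (2): ABJ, AGJ

Hence C_0 ≅ Z^9, C_1 ≅ Z^10, C_2 ≅ Z^2.

∂_1: C_1 → C_0 sends each edge [p,q] (with p < q) to q − p.
This gives a 9×10 integer matrix of rank 7; reducing to Smith normal form yields diagonal entries (1,1,1,1,1,1,1).

∂_2: C_2 → C_1 acts by ∂[p,q,r] = [q,r] − [p,r] + [p,q]. For instance
  ∂ABJ = BJ − AJ + AB,
  ∂AGJ = GJ − AJ + AG.
The 10×2 boundary matrix has rank 2 and Smith normal form diag(1,1).

Computing H_k = (kernel of ∂_k) / (image of ∂_{k+1}):

  H_0: rank C_0 − rank ∂_1 = 9 − 7 = 2, and the invariant factors of ∂_1 are all 1, so H_0 ≅ Z^2.
  H_1: rank ker ∂_1 − rank ∂_2 = (10 − 7) − 2 = 1, and the invariant factors of ∂_2 are all 1, so H_1 ≅ Z.
  H_2: rank ker ∂_2 − rank ∂_3 = (2 − 2) − 0 = 0, and there is no ∂_3, so H_2 ≅ 0.

Hence the Betti numbers are b_0 = 2, b_1 = 1, b_2 = 0.

b_0 = 2, b_1 = 1, b_2 = 0.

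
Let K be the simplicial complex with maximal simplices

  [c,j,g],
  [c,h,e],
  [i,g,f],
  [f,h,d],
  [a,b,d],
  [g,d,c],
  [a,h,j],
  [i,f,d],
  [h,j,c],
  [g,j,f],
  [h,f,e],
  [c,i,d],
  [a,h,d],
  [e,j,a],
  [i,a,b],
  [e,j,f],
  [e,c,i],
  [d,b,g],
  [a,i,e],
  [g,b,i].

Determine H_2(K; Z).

H_2 = 0.

Order the vertices as a < b < c < d < e < f < g < h < i < j. Listing each simplex with vertices in this order, K has dimension 2 with simplices:

  0-simplices (10): a, b, c, d, e, f, g, h, i, j
  1-simplices (30): ab, ad, ae, ah, ai, aj, bd, bg, bi, cd, ce, cg, ch, ci, cj, df, dg, dh, di, ef, eh, ei, ej, fg, fh, fi, fj, gi, gj, hj
  2-simplices (20): abd, abi, adh, aei, aej, ahj, bdg, bgi, cdg, cdi, ceh, cei, cgj, chj, dfh, dfi, efh, efj, fgi, fgj

so the chain groups are C_0 ≅ Z^10, C_1 ≅ Z^30, C_2 ≅ Z^20.

Boundary ∂_1: C_1 → C_0 is given by ∂[p,q] = [q] − [p]. For instance
  ∂cj = j − c.
This gives a 10×30 integer matrix of rank 9; reducing to Smith normal form yields diagonal entries (1,1,1,1,1,1,1,1,1).

The boundary map ∂_2: C_2 → C_1 maps a triangle to the signed sum of its edges. For instance
  ∂fgj = gj − fj + fg,
  ∂ahj = hj − aj + ah.
The 30×20 boundary matrix has rank 20 and Smith normal form diag(1,1,1,1,1,1,1,1,1,1,1,1,1,1,1,1,1,1,1,2).

From H_k ≅ ker(∂_k) / im(∂_{k+1}) we obtain:

  H_2: rank ker ∂_2 − rank ∂_3 = (20 − 20) − 0 = 0, and there is no ∂_3, so H_2 ≅ 0.

(K is a triangulation of the Klein bottle.)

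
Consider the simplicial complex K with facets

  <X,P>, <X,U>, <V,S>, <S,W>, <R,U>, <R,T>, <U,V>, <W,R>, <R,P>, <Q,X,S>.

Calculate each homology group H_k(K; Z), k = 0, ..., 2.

H_0 = Z,  H_1 = Z^3,  H_2 = 0.

We work with the vertex ordering P < Q < R < S < T < U < V < W < X. The simplices of K, each written with vertices in increasing order, are:

  0-simplices (9): P, Q, R, S, T, U, V, W, X
  1-simplices (12): PR, PX, QS, QX, RT, RU, RW, SV, SW, SX, UV, UX
  2-simplices (1): QSX

giving chain groups C_0 ≅ Z^9, C_1 ≅ Z^12, C_2 ≅ Z^1.

The boundary map ∂_1: C_1 → C_0 is given by ∂[p,q] = [q] − [p].
As a 9×12 matrix over Z this has rank 8, with invariant factors (1,1,1,1,1,1,1,1).

The boundary map ∂_2: C_2 → C_1 acts by ∂[p,q,r] = [q,r] − [p,r] + [p,q]. For instance
  ∂QSX = SX − QX + QS.
As a 12×1 matrix over Z this has rank 1, with invariant factors (1).

Now H_k = ker ∂_k / im ∂_{k+1}, so:

  H_0: rank C_0 − rank ∂_1 = 9 − 8 = 1, and the invariant factors of ∂_1 are all 1, so H_0 ≅ Z.
  H_1: rank ker ∂_1 − rank ∂_2 = (12 − 8) − 1 = 3, and the invariant factors of ∂_2 are all 1, so H_1 ≅ Z^3.
  H_2: rank ker ∂_2 − rank ∂_3 = (1 − 1) − 0 = 0, and there is no ∂_3, so H_2 ≅ 0.

As a check, the Euler characteristic is 9 − 12 + 1 = -2, which agrees with 1 − 3 + 0 = -2.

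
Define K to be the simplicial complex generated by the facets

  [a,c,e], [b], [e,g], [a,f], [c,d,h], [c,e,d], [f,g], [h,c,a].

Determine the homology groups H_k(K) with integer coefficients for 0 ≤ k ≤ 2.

Fix the vertex order a < b < c < d < e < f < g < h and write every simplex with vertices in increasing order. Then dim K = 2 and the simplices of K are:

  0-simplices (8): a, b, c, d, e, f, g, h
  1-simplices (11): ac, ae, af, ah, cd, ce, ch, de, dh, eg, fg
  2-simplices (4): ace, ach, cde, cdh

so the chain groups are C_0 ≅ Z^8, C_1 ≅ Z^11, C_2 ≅ Z^4.

Boundary ∂_1: C_1 → C_0 sends each edge [p,q] (with p < q) to q − p.
As a 8×11 matrix over Z this has rank 6, with invariant factors (1,1,1,1,1,1).

∂_2: C_2 → C_1 sends each 2-simplex [p,q,r] to [q,r] − [p,r] + [p,q]. For instance
  ∂ace = ce − ae + ac,
  ∂cde = de − ce + cd.
This gives a 11×4 integer matrix of rank 4; reducing to Smith normal form yields diagonal entries (1,1,1,1).

From H_k ≅ ker(∂_k) / im(∂_{k+1}) we obtain:

  H_0: rank C_0 − rank ∂_1 = 8 − 6 = 2, and the invariant factors of ∂_1 are all 1, so H_0 = Z^2.
  H_1: rank ker ∂_1 − rank ∂_2 = (11 − 6) − 4 = 1, and the invariant factors of ∂_2 are all 1, so H_1 = Z.
  H_2: rank ker ∂_2 − rank ∂_3 = (4 − 4) − 0 = 0, and there is no ∂_3, so H_2 = 0.

As a check, the Euler characteristic is 8 − 11 + 4 = 1, which agrees with 2 − 1 + 0 = 1.

H_0 ≅ Z^2,  H_1 ≅ Z,  H_2 = 0.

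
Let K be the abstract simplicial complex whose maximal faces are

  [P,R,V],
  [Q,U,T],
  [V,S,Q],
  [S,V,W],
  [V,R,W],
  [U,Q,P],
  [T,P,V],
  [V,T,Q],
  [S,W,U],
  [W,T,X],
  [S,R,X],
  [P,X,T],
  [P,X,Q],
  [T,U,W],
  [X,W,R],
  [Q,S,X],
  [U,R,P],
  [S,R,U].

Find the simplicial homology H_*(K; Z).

Fix the vertex order P < Q < R < S < T < U < V < W < X and write every simplex with vertices in increasing order. Then dim K = 2 and the simplices of K are:

  0-simplices (9): P, Q, R, S, T, U, V, W, X
  1-simplices (27): PQ, PR, PT, PU, PV, PX, QS, QT, QU, QV, QX, RS, RU, RV, RW, RX, SU, SV, SW, SX, TU, TV, TW, TX, UW, VW, WX
  2-simplices (18): PQU, PQX, PRU, PRV, PTV, PTX, QSV, QSX, QTU, QTV, RSU, RSX, RVW, RWX, SUW, SVW, TUW, TWX

giving chain groups C_0 ≅ Z^9, C_1 ≅ Z^27, C_2 ≅ Z^18.

∂_1: C_1 → C_0 sends each edge [p,q] (with p < q) to q − p. For instance
  ∂RV = V − R.
This gives a 9×27 integer matrix of rank 8; reducing to Smith normal form yields diagonal entries (1,1,1,1,1,1,1,1).

Boundary ∂_2: C_2 → C_1 acts by ∂[p,q,r] = [q,r] − [p,r] + [p,q]. For instance
  ∂QSX = SX − QX + QS,
  ∂SUW = UW − SW + SU.
This gives a 27×18 integer matrix of rank 18; reducing to Smith normal form yields diagonal entries (1,1,1,1,1,1,1,1,1,1,1,1,1,1,1,1,1,2).

Computing H_k = (kernel of ∂_k) / (image of ∂_{k+1}):

  H_0: rank C_0 − rank ∂_1 = 9 − 8 = 1, and the invariant factors of ∂_1 are all 1, so H_0 ≅ Z.
  H_1: rank ker ∂_1 − rank ∂_2 = (27 − 8) − 18 = 1, and ∂_2 has invariant factor 2 > 1, so H_1 ≅ Z ⊕ Z_2.
  H_2: rank ker ∂_2 − rank ∂_3 = (18 − 18) − 0 = 0, and there is no ∂_3, so H_2 ≅ 0.

As a check, the Euler characteristic is 9 − 27 + 18 = 0, which agrees with 1 − 1 + 0 = 0.
(K is a triangulation of the Klein bottle.)

H_0 = Z,  H_1 = Z ⊕ Z_2,  H_2 = 0.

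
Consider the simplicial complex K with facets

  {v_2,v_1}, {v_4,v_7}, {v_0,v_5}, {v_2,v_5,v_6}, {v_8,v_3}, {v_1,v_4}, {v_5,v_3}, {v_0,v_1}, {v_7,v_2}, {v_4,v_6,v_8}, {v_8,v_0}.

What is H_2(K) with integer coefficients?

H_2 = 0.

K has 9 vertices, 15 edges, 2 triangles.
rank ∂_2 = 2, rank ∂_3 = 0 ⇒ b_2 = 2 − 2 − 0 = 0. So H_2 ≅ 0.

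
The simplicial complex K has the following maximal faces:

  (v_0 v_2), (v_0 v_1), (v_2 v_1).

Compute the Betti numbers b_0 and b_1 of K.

b_0 = 1, b_1 = 1.

We work with the vertex ordering v_0 < v_1 < v_2. The simplices of K, each written with vertices in increasing order, are:

  0-simplices (3): [v_0], [v_1], [v_2]
  1-simplices (3): [v_0,v_1], [v_0,v_2], [v_1,v_2]

Hence C_0 ≅ Z^3, C_1 ≅ Z^3.

The boundary map ∂_1: C_1 → C_0 sends each edge [p,q] (with p < q) to q − p. For instance
  ∂[v_1,v_2] = [v_2] − [v_1].
The resulting 3×3 matrix has rank 2, and its Smith normal form has invariant factors (1,1).

Computing H_k = (kernel of ∂_k) / (image of ∂_{k+1}):

  H_0: rank C_0 − rank ∂_1 = 3 − 2 = 1, and the invariant factors of ∂_1 are all 1, so H_0 = Z.
  H_1: rank ker ∂_1 − rank ∂_2 = (3 − 2) − 0 = 1, and there is no ∂_2, so H_1 = Z.

As a check, the Euler characteristic is 3 − 3 = 0, which agrees with 1 − 1 = 0.

Hence the Betti numbers are b_0 = 1, b_1 = 1.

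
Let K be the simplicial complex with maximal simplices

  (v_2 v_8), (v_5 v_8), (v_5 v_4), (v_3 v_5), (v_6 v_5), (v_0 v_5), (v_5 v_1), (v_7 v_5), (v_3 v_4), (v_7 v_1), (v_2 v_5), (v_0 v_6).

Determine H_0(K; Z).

H_0 = Z.

Fix the vertex order v_0 < v_1 < v_2 < v_3 < v_4 < v_5 < v_6 < v_7 < v_8 and write every simplex with vertices in increasing order. Then dim K = 1 and the simplices of K are:

  0-simplices (9): [v_0], [v_1], [v_2], [v_3], [v_4], [v_5], [v_6], [v_7], [v_8]
  1-simplices (12): [v_0,v_5], [v_0,v_6], [v_1,v_5], [v_1,v_7], [v_2,v_5], [v_2,v_8], [v_3,v_4], [v_3,v_5], [v_4,v_5], [v_5,v_6], [v_5,v_7], [v_5,v_8]

so the chain groups are C_0 ≅ Z^9, C_1 ≅ Z^12.

∂_1: C_1 → C_0 maps an edge to its endpoints' difference, ∂[p,q] = q − p. For instance
  ∂[v_1,v_5] = [v_5] − [v_1].
The 9×12 boundary matrix has rank 8 and Smith normal form diag(1,1,1,1,1,1,1,1).

From H_k ≅ ker(∂_k) / im(∂_{k+1}) we obtain:

  H_0: rank C_0 − rank ∂_1 = 9 − 8 = 1, and the invariant factors of ∂_1 are all 1, so H_0 ≅ Z.

(K is a triangulation of a wedge of 4 circles.)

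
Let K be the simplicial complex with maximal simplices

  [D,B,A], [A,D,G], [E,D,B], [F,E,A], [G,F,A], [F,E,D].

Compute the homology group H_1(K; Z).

H_1 = Z.

We work with the vertex ordering A < B < D < E < F < G. The simplices of K, each written with vertices in increasing order, are:

  0-simplices (6): A, B, D, E, F, G
  1-simplices (12): AB, AD, AE, AF, AG, BD, BE, DE, DF, DG, EF, FG
  2-simplices (6): ABD, ADG, AEF, AFG, BDE, DEF

Hence C_0 ≅ Z^6, C_1 ≅ Z^12, C_2 ≅ Z^6.

∂_1: C_1 → C_0 sends each edge [p,q] (with p < q) to q − p. For instance
  ∂AD = D − A.
As a 6×12 matrix over Z this has rank 5, with invariant factors (1,1,1,1,1).

Boundary ∂_2: C_2 → C_1 sends each 2-simplex [p,q,r] to [q,r] − [p,r] + [p,q]. For instance
  ∂ABD = BD − AD + AB,
  ∂ADG = DG − AG + AD.
This gives a 12×6 integer matrix of rank 6; reducing to Smith normal form yields diagonal entries (1,1,1,1,1,1).

Computing H_k = (kernel of ∂_k) / (image of ∂_{k+1}):

  H_1: rank ker ∂_1 − rank ∂_2 = (12 − 5) − 6 = 1, and the invariant factors of ∂_2 are all 1, so H_1 ≅ Z.

(K is a triangulation of the cylinder S^1 x I.)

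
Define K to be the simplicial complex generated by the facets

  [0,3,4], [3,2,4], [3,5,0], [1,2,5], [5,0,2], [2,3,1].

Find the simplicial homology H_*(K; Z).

H_0 ≅ Z,  H_1 ≅ Z,  H_2 = 0.

We work with the vertex ordering 0 < 1 < 2 < 3 < 4 < 5. The simplices of K, each written with vertices in increasing order, are:

  0-simplices (6): [0], [1], [2], [3], [4], [5]
  1-simplices (12): [0,2], [0,3], [0,4], [0,5], [1,2], [1,3], [1,5], [2,3], [2,4], [2,5], [3,4], [3,5]
  2-simplices (6): [0,2,5], [0,3,4], [0,3,5], [1,2,3], [1,2,5], [2,3,4]

giving chain groups C_0 ≅ Z^6, C_1 ≅ Z^12, C_2 ≅ Z^6.

The boundary map ∂_1: C_1 → C_0 sends each edge [p,q] (with p < q) to q − p.
The 6×12 boundary matrix has rank 5 and Smith normal form diag(1,1,1,1,1).

∂_2: C_2 → C_1 maps a triangle to the signed sum of its edges. For instance
  ∂[0,3,5] = [3,5] − [0,5] + [0,3],
  ∂[0,2,5] = [2,5] − [0,5] + [0,2].
As a 12×6 matrix over Z this has rank 6, with invariant factors (1,1,1,1,1,1).

Computing H_k = (kernel of ∂_k) / (image of ∂_{k+1}):

  H_0: rank C_0 − rank ∂_1 = 6 − 5 = 1, and the invariant factors of ∂_1 are all 1, so H_0 ≅ Z.
  H_1: rank ker ∂_1 − rank ∂_2 = (12 − 5) − 6 = 1, and the invariant factors of ∂_2 are all 1, so H_1 ≅ Z.
  H_2: rank ker ∂_2 − rank ∂_3 = (6 − 6) − 0 = 0, and there is no ∂_3, so H_2 ≅ 0.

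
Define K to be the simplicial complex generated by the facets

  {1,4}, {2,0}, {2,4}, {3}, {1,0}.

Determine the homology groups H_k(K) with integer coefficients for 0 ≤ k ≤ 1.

H_0 = Z^2,  H_1 = Z.

Fix the vertex order 0 < 1 < 2 < 3 < 4 and write every simplex with vertices in increasing order. Then dim K = 1 and the simplices of K are:

  0-simplices (5): [0], [1], [2], [3], [4]
  1-simplices (4): [0,1], [0,2], [1,4], [2,4]

Hence C_0 ≅ Z^5, C_1 ≅ Z^4.

∂_1: C_1 → C_0 maps an edge to its endpoints' difference, ∂[p,q] = q − p. For instance
  ∂[2,4] = [4] − [2].
As a 5×4 matrix over Z this has rank 3, with invariant factors (1,1,1).

Computing H_k = (kernel of ∂_k) / (image of ∂_{k+1}):

  H_0: rank C_0 − rank ∂_1 = 5 − 3 = 2, and the invariant factors of ∂_1 are all 1, so H_0 ≅ Z^2.
  H_1: rank ker ∂_1 − rank ∂_2 = (4 − 3) − 0 = 1, and there is no ∂_2, so H_1 ≅ Z.

As a check, the Euler characteristic is 5 − 4 = 1, which agrees with 2 − 1 = 1.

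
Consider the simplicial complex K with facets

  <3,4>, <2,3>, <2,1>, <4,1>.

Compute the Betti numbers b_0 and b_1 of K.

Order the vertices as 1 < 2 < 3 < 4. Listing each simplex with vertices in this order, K has dimension 1 with simplices:

  0-simplices (4): [1], [2], [3], [4]
  1-simplices (4): [1,2], [1,4], [2,3], [3,4]

Hence C_0 ≅ Z^4, C_1 ≅ Z^4.

Boundary ∂_1: C_1 → C_0 is given by ∂[p,q] = [q] − [p].
This gives a 4×4 integer matrix of rank 3; reducing to Smith normal form yields diagonal entries (1,1,1).

Computing H_k = (kernel of ∂_k) / (image of ∂_{k+1}):

  H_0: rank C_0 − rank ∂_1 = 4 − 3 = 1, and the invariant factors of ∂_1 are all 1, so H_0 = Z.
  H_1: rank ker ∂_1 − rank ∂_2 = (4 − 3) − 0 = 1, and there is no ∂_2, so H_1 = Z.

Hence the Betti numbers are b_0 = 1, b_1 = 1.

b_0 = 1, b_1 = 1.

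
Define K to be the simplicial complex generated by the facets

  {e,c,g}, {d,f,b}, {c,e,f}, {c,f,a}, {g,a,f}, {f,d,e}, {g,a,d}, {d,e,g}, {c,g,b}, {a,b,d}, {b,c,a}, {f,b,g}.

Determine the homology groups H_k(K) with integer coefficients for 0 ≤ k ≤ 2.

Take the total order a < b < c < d < e < f < g on the vertex set. Then K (dimension 2) consists of the simplices:

  0-simplices (7): a, b, c, d, e, f, g
  1-simplices (18): ab, ac, ad, af, ag, bc, bd, bf, bg, ce, cf, cg, de, df, dg, ef, eg, fg
  2-simplices (12): abc, abd, acf, adg, afg, bcg, bdf, bfg, cef, ceg, def, deg

Hence C_0 ≅ Z^7, C_1 ≅ Z^18, C_2 ≅ Z^12.

∂_1: C_1 → C_0 sends each edge [p,q] (with p < q) to q − p. For instance
  ∂ac = c − a.
The resulting 7×18 matrix has rank 6, and its Smith normal form has invariant factors (1,1,1,1,1,1).

The boundary map ∂_2: C_2 → C_1 sends each 2-simplex [p,q,r] to [q,r] − [p,r] + [p,q]. For instance
  ∂deg = eg − dg + de,
  ∂ceg = eg − cg + ce.
As a 18×12 matrix over Z this has rank 12, with invariant factors (1,1,1,1,1,1,1,1,1,1,1,2).

Computing H_k = (kernel of ∂_k) / (image of ∂_{k+1}):

  H_0: rank C_0 − rank ∂_1 = 7 − 6 = 1, and the invariant factors of ∂_1 are all 1, so H_0 = Z.
  H_1: rank ker ∂_1 − rank ∂_2 = (18 − 6) − 12 = 0, and ∂_2 has invariant factor 2 > 1, so H_1 = Z/2.
  H_2: rank ker ∂_2 − rank ∂_3 = (12 − 12) − 0 = 0, and there is no ∂_3, so H_2 = 0.

As a check, the Euler characteristic is 7 − 18 + 12 = 1, which agrees with 1 − 0 + 0 = 1.

H_0 ≅ Z,  H_1 ≅ Z/2,  H_2 = 0.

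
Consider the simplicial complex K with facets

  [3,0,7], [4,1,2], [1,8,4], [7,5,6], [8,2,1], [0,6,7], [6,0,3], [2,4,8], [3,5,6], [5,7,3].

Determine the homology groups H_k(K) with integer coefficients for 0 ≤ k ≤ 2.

Fix the vertex order 0 < 1 < 2 < 3 < 4 < 5 < 6 < 7 < 8 and write every simplex with vertices in increasing order. Then dim K = 2 and the simplices of K are:

  0-simplices (9): [0], [1], [2], [3], [4], [5], [6], [7], [8]
  1-simplices (15): [0,3], [0,6], [0,7], [1,2], [1,4], [1,8], [2,4], [2,8], [3,5], [3,6], [3,7], [4,8], [5,6], [5,7], [6,7]
  2-simplices (10): [0,3,6], [0,3,7], [0,6,7], [1,2,4], [1,2,8], [1,4,8], [2,4,8], [3,5,6], [3,5,7], [5,6,7]

giving chain groups C_0 ≅ Z^9, C_1 ≅ Z^15, C_2 ≅ Z^10.

∂_1: C_1 → C_0 sends each edge [p,q] (with p < q) to q − p.
The resulting 9×15 matrix has rank 7, and its Smith normal form has invariant factors (1,1,1,1,1,1,1).

∂_2: C_2 → C_1 sends each 2-simplex [p,q,r] to [q,r] − [p,r] + [p,q]. For instance
  ∂[0,3,6] = [3,6] − [0,6] + [0,3],
  ∂[0,6,7] = [6,7] − [0,7] + [0,6].
This gives a 15×10 integer matrix of rank 8; reducing to Smith normal form yields diagonal entries (1,1,1,1,1,1,1,1).

From H_k ≅ ker(∂_k) / im(∂_{k+1}) we obtain:

  H_0: rank C_0 − rank ∂_1 = 9 − 7 = 2, and the invariant factors of ∂_1 are all 1, so H_0 ≅ Z^2.
  H_1: rank ker ∂_1 − rank ∂_2 = (15 − 7) − 8 = 0, and the invariant factors of ∂_2 are all 1, so H_1 ≅ 0.
  H_2: rank ker ∂_2 − rank ∂_3 = (10 − 8) − 0 = 2, and there is no ∂_3, so H_2 ≅ Z^2.

(K is a triangulation of the disjoint union of the 2-sphere S^2 and the 2-sphere S^2.)

H_0 ≅ Z^2,  H_1 = 0,  H_2 ≅ Z^2.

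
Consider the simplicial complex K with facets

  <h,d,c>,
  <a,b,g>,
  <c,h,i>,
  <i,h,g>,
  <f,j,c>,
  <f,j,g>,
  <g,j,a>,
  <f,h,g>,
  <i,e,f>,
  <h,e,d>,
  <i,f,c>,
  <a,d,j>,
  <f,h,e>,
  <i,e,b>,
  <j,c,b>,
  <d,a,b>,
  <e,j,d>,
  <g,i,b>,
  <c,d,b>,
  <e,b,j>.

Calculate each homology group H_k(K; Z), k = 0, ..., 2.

H_0 = Z,  H_1 = Z ⊕ Z/2Z,  H_2 = 0.

We work with the vertex ordering a < b < c < d < e < f < g < h < i < j. The simplices of K, each written with vertices in increasing order, are:

  0-simplices (10): a, b, c, d, e, f, g, h, i, j
  1-simplices (30): ab, ad, ag, aj, bc, bd, be, bg, bi, bj, cd, cf, ch, ci, cj, de, dh, dj, ef, eh, ei, ej, fg, fh, fi, fj, gh, gi, gj, hi
  2-simplices (20): abd, abg, adj, agj, bcd, bcj, bei, bej, bgi, cdh, cfi, cfj, chi, deh, dej, efh, efi, fgh, fgj, ghi

giving chain groups C_0 ≅ Z^10, C_1 ≅ Z^30, C_2 ≅ Z^20.

The boundary map ∂_1: C_1 → C_0 maps an edge to its endpoints' difference, ∂[p,q] = q − p.
As a 10×30 matrix over Z this has rank 9, with invariant factors (1,1,1,1,1,1,1,1,1).

The boundary map ∂_2: C_2 → C_1 maps a triangle to the signed sum of its edges. For instance
  ∂bej = ej − bj + be,
  ∂bgi = gi − bi + bg.
The 30×20 boundary matrix has rank 20 and Smith normal form diag(1,1,1,1,1,1,1,1,1,1,1,1,1,1,1,1,1,1,1,2).

From H_k ≅ ker(∂_k) / im(∂_{k+1}) we obtain:

  H_0: rank C_0 − rank ∂_1 = 10 − 9 = 1, and the invariant factors of ∂_1 are all 1, so H_0 ≅ Z.
  H_1: rank ker ∂_1 − rank ∂_2 = (30 − 9) − 20 = 1, and ∂_2 has invariant factor 2 > 1, so H_1 ≅ Z ⊕ Z/2Z.
  H_2: rank ker ∂_2 − rank ∂_3 = (20 − 20) − 0 = 0, and there is no ∂_3, so H_2 ≅ 0.

As a check, the Euler characteristic is 10 − 30 + 20 = 0, which agrees with 1 − 1 + 0 = 0.
(K is a triangulation of the Klein bottle.)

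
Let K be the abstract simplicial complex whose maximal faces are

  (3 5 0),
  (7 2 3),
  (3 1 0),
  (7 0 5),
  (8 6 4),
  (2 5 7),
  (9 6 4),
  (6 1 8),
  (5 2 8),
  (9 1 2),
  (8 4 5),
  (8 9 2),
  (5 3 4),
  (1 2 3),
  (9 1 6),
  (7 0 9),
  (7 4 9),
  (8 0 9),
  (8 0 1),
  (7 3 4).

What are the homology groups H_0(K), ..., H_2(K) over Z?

We work with the vertex ordering 0 < 1 < 2 < 3 < 4 < 5 < 6 < 7 < 8 < 9. The simplices of K, each written with vertices in increasing order, are:

  0-simplices (10): [0], [1], [2], [3], [4], [5], [6], [7], [8], [9]
  1-simplices (30): (30 of them)
  2-simplices (20): (20 of them)

Hence C_0 ≅ Z^10, C_1 ≅ Z^30, C_2 ≅ Z^20.

∂_1: C_1 → C_0 is given by ∂[p,q] = [q] − [p]. For instance
  ∂[5,7] = [7] − [5].
The resulting 10×30 matrix has rank 9, and its Smith normal form has invariant factors (1,1,1,1,1,1,1,1,1).

The boundary map ∂_2: C_2 → C_1 acts by ∂[p,q,r] = [q,r] − [p,r] + [p,q]. For instance
  ∂[3,4,5] = [4,5] − [3,5] + [3,4],
  ∂[0,1,8] = [1,8] − [0,8] + [0,1].
As a 30×20 matrix over Z this has rank 20, with invariant factors (1,1,1,1,1,1,1,1,1,1,1,1,1,1,1,1,1,1,1,2).

Reading off H_k = ker ∂_k / im ∂_{k+1}:

  H_0: rank C_0 − rank ∂_1 = 10 − 9 = 1, and the invariant factors of ∂_1 are all 1, so H_0 = Z.
  H_1: rank ker ∂_1 − rank ∂_2 = (30 − 9) − 20 = 1, and ∂_2 has invariant factor 2 > 1, so H_1 = Z ⊕ Z_2.
  H_2: rank ker ∂_2 − rank ∂_3 = (20 − 20) − 0 = 0, and there is no ∂_3, so H_2 = 0.

(K is a triangulation of the Klein bottle.)

H_0 = Z,  H_1 = Z ⊕ Z_2,  H_2 = 0.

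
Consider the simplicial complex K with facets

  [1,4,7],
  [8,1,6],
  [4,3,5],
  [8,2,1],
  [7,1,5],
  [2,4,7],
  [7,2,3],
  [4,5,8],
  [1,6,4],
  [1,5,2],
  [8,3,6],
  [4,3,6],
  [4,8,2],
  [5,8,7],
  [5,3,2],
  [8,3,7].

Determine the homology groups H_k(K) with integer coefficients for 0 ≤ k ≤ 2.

We work with the vertex ordering 1 < 2 < 3 < 4 < 5 < 6 < 7 < 8. The simplices of K, each written with vertices in increasing order, are:

  0-simplices (8): [1], [2], [3], [4], [5], [6], [7], [8]
  1-simplices (24): (24 of them)
  2-simplices (16): [1,2,5], [1,2,8], [1,4,6], [1,4,7], [1,5,7], [1,6,8], [2,3,5], [2,3,7], [2,4,7], [2,4,8], [3,4,5], [3,4,6], [3,6,8], [3,7,8], [4,5,8], [5,7,8]

so the chain groups are C_0 ≅ Z^8, C_1 ≅ Z^24, C_2 ≅ Z^16.

Boundary ∂_1: C_1 → C_0 sends each edge [p,q] (with p < q) to q − p.
As a 8×24 matrix over Z this has rank 7, with invariant factors (1,1,1,1,1,1,1).

∂_2: C_2 → C_1 sends each 2-simplex [p,q,r] to [q,r] − [p,r] + [p,q]. For instance
  ∂[2,4,7] = [4,7] − [2,7] + [2,4],
  ∂[3,4,6] = [4,6] − [3,6] + [3,4].
This gives a 24×16 integer matrix of rank 15; reducing to Smith normal form yields diagonal entries (1,1,1,1,1,1,1,1,1,1,1,1,1,1,1).

Now H_k = ker ∂_k / im ∂_{k+1}, so:

  H_0: rank C_0 − rank ∂_1 = 8 − 7 = 1, and the invariant factors of ∂_1 are all 1, so H_0 = Z.
  H_1: rank ker ∂_1 − rank ∂_2 = (24 − 7) − 15 = 2, and the invariant factors of ∂_2 are all 1, so H_1 = Z^2.
  H_2: rank ker ∂_2 − rank ∂_3 = (16 − 15) − 0 = 1, and there is no ∂_3, so H_2 = Z.

As a check, the Euler characteristic is 8 − 24 + 16 = 0, which agrees with 1 − 2 + 1 = 0.

H_0 = Z,  H_1 = Z^2,  H_2 = Z.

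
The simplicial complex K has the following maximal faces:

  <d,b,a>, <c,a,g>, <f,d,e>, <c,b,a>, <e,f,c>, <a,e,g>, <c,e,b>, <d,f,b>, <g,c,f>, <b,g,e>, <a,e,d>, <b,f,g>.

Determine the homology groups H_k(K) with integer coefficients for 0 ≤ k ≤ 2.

Order the vertices as a < b < c < d < e < f < g. Listing each simplex with vertices in this order, K has dimension 2 with simplices:

  0-simplices (7): a, b, c, d, e, f, g
  1-simplices (18): ab, ac, ad, ae, ag, bc, bd, be, bf, bg, ce, cf, cg, de, df, ef, eg, fg
  2-simplices (12): abc, abd, acg, ade, aeg, bce, bdf, beg, bfg, cef, cfg, def

giving chain groups C_0 ≅ Z^7, C_1 ≅ Z^18, C_2 ≅ Z^12.

∂_1: C_1 → C_0 is given by ∂[p,q] = [q] − [p]. For instance
  ∂ef = f − e.
The resulting 7×18 matrix has rank 6, and its Smith normal form has invariant factors (1,1,1,1,1,1).

∂_2: C_2 → C_1 maps a triangle to the signed sum of its edges. For instance
  ∂acg = cg − ag + ac,
  ∂cef = ef − cf + ce.
The resulting 18×12 matrix has rank 12, and its Smith normal form has invariant factors (1,1,1,1,1,1,1,1,1,1,1,2).

From H_k ≅ ker(∂_k) / im(∂_{k+1}) we obtain:

  H_0: rank C_0 − rank ∂_1 = 7 − 6 = 1, and the invariant factors of ∂_1 are all 1, so H_0 ≅ Z.
  H_1: rank ker ∂_1 − rank ∂_2 = (18 − 6) − 12 = 0, and ∂_2 has invariant factor 2 > 1, so H_1 ≅ Z_2.
  H_2: rank ker ∂_2 − rank ∂_3 = (12 − 12) − 0 = 0, and there is no ∂_3, so H_2 ≅ 0.

As a check, the Euler characteristic is 7 − 18 + 12 = 1, which agrees with 1 − 0 + 0 = 1.
(K is a triangulation of the real projective plane RP^2.)

H_0 = Z,  H_1 = Z_2,  H_2 = 0.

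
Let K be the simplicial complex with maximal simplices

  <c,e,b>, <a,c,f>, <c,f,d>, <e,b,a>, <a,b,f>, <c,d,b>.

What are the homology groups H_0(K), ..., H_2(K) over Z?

H_0 ≅ Z,  H_1 ≅ Z,  H_2 = 0.

Order the vertices as a < b < c < d < e < f. Listing each simplex with vertices in this order, K has dimension 2 with simplices:

  0-simplices (6): a, b, c, d, e, f
  1-simplices (12): ab, ac, ae, af, bc, bd, be, bf, cd, ce, cf, df
  2-simplices (6): abe, abf, acf, bcd, bce, cdf

so the chain groups are C_0 ≅ Z^6, C_1 ≅ Z^12, C_2 ≅ Z^6.

∂_1: C_1 → C_0 sends each edge [p,q] (with p < q) to q − p. For instance
  ∂be = e − b.
The 6×12 boundary matrix has rank 5 and Smith normal form diag(1,1,1,1,1).

Boundary ∂_2: C_2 → C_1 acts by ∂[p,q,r] = [q,r] − [p,r] + [p,q]. For instance
  ∂abf = bf − af + ab,
  ∂bce = ce − be + bc.
This gives a 12×6 integer matrix of rank 6; reducing to Smith normal form yields diagonal entries (1,1,1,1,1,1).

Now H_k = ker ∂_k / im ∂_{k+1}, so:

  H_0: rank C_0 − rank ∂_1 = 6 − 5 = 1, and the invariant factors of ∂_1 are all 1, so H_0 ≅ Z.
  H_1: rank ker ∂_1 − rank ∂_2 = (12 − 5) − 6 = 1, and the invariant factors of ∂_2 are all 1, so H_1 ≅ Z.
  H_2: rank ker ∂_2 − rank ∂_3 = (6 − 6) − 0 = 0, and there is no ∂_3, so H_2 ≅ 0.

As a check, the Euler characteristic is 6 − 12 + 6 = 0, which agrees with 1 − 1 + 0 = 0.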